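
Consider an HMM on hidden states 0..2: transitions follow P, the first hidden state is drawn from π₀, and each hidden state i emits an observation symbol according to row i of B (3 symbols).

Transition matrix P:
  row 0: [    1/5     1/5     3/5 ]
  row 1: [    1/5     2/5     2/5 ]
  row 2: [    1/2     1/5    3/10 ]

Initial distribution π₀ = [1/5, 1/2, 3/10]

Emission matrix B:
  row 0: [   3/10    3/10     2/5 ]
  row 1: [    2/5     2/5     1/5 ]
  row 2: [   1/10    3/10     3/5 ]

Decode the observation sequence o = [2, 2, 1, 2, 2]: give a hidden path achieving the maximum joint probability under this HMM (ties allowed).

t=0: δ = [8.000e-02, 1.000e-01, 1.800e-01]  (obs o_0=2)
t=1: δ = [3.600e-02, 8.000e-03, 3.240e-02]  ψ = [2, 1, 2]  (obs o_1=2)
t=2: δ = [4.860e-03, 2.880e-03, 6.480e-03]  ψ = [2, 0, 0]  (obs o_2=1)
t=3: δ = [1.296e-03, 2.592e-04, 1.750e-03]  ψ = [2, 2, 0]  (obs o_3=2)
t=4: δ = [3.499e-04, 6.998e-05, 4.666e-04]  ψ = [2, 2, 0]  (obs o_4=2)
backtrack: best end state = 2; path = [2, 0, 2, 0, 2]

path = [2, 0, 2, 0, 2]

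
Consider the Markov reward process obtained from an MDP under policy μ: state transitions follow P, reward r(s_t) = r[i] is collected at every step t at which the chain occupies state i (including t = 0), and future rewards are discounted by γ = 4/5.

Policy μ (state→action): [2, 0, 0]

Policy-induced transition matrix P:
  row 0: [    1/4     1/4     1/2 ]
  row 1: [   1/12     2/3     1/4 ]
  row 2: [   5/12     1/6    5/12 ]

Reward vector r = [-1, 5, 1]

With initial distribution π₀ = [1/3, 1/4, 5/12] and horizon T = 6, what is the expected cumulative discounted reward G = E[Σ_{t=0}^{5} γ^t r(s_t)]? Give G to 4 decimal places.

G = 6.3617

t=0: π = [0.3333, 0.2500, 0.4167], E[r] = 1.3333, γ^t·E[r] = 1.333333, running G = 1.333333
t=1: π = [0.2778, 0.3194, 0.4028], E[r] = 1.7222, γ^t·E[r] = 1.377778, running G = 2.711111
t=2: π = [0.2639, 0.3495, 0.3866], E[r] = 1.8704, γ^t·E[r] = 1.197037, running G = 3.908148
t=3: π = [0.2562, 0.3634, 0.3804], E[r] = 1.9414, γ^t·E[r] = 0.993975, running G = 4.902123
t=4: π = [0.2528, 0.3697, 0.3774], E[r] = 1.9733, γ^t·E[r] = 0.808244, running G = 5.710367
t=5: π = [0.2513, 0.3726, 0.3761], E[r] = 1.9878, γ^t·E[r] = 0.651371, running G = 6.361738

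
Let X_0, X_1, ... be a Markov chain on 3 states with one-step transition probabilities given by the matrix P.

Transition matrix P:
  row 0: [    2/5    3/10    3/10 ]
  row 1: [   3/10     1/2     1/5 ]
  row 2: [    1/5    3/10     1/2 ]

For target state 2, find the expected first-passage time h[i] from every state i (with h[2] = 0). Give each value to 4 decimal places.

h = [3.8095, 4.2857, 0.0000]

First-step conditioning: h[2] = 0; for i ≠ 2, h[i] = 1 + Σ_k P[i][k]·h[k].
  h[0] = 1 + 2/5·h[0] + 3/10·h[1]
  h[1] = 1 + 3/10·h[0] + 1/2·h[1]
Solving the 2×2 linear system over states ≠ 2 gives exactly h = [80/21, 30/7, 0] (h[2] = 0 is the target).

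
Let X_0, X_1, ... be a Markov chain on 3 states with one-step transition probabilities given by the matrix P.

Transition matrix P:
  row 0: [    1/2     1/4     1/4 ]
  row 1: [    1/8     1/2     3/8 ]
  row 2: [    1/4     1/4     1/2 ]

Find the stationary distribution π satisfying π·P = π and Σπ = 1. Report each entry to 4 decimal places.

π = [0.2778, 0.3333, 0.3889]

Balance equations π_j = Σ_i π_i·P[i][j]:
  π_0 = 1/2·π_0 + 1/8·π_1 + 1/4·π_2
  π_1 = 1/4·π_0 + 1/2·π_1 + 1/4·π_2
  normalize: π_0 + π_1 + π_2 = 1
Solving the linear system gives exactly π = [5/18, 1/3, 7/18].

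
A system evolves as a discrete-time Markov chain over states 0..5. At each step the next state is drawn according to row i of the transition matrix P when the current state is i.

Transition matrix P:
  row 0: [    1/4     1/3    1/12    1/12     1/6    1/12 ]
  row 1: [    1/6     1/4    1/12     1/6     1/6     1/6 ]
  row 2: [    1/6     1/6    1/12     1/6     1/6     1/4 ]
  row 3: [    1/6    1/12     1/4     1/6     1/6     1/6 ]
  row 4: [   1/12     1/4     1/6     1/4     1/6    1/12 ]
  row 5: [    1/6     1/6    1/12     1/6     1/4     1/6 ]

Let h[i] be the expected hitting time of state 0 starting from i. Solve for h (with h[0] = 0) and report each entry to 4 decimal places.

First-step conditioning: h[0] = 0; for i ≠ 0, h[i] = 1 + Σ_k P[i][k]·h[k].
  h[1] = 1 + 1/4·h[1] + 1/12·h[2] + 1/6·h[3] + 1/6·h[4] + 1/6·h[5]
  h[2] = 1 + 1/6·h[1] + 1/12·h[2] + 1/6·h[3] + 1/6·h[4] + 1/4·h[5]
  h[3] = 1 + 1/12·h[1] + 1/4·h[2] + 1/6·h[3] + 1/6·h[4] + 1/6·h[5]
  h[4] = 1 + 1/4·h[1] + 1/6·h[2] + 1/4·h[3] + 1/6·h[4] + 1/12·h[5]
  h[5] = 1 + 1/6·h[1] + 1/12·h[2] + 1/6·h[3] + 1/4·h[4] + 1/6·h[5]
Solving the 5×5 linear system over states ≠ 0 gives exactly h = [0, 62598/9493, 5694/863, 62604/9493, 6162/863, 5730/863] (h[0] = 0 is the target).

h = [0.0000, 6.5941, 6.5979, 6.5948, 7.1402, 6.6396]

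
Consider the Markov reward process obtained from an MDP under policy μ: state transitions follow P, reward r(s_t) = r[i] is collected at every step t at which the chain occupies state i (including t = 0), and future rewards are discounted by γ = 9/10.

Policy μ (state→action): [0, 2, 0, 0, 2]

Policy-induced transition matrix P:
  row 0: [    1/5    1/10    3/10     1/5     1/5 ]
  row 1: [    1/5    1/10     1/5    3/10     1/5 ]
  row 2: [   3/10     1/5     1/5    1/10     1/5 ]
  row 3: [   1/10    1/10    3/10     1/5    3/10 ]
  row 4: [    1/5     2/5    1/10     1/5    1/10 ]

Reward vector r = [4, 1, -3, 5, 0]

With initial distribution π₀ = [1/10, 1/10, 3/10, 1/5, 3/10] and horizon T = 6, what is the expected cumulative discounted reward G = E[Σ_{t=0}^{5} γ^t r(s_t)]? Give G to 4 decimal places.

t=0: π = [0.1000, 0.1000, 0.3000, 0.2000, 0.3000], E[r] = 0.6000, γ^t·E[r] = 0.600000, running G = 0.600000
t=1: π = [0.2100, 0.2200, 0.2000, 0.1800, 0.1900], E[r] = 1.3600, γ^t·E[r] = 1.224000, running G = 1.824000
t=2: π = [0.2020, 0.1770, 0.2200, 0.2020, 0.1990], E[r] = 1.3350, γ^t·E[r] = 1.081350, running G = 2.905350
t=3: π = [0.2018, 0.1817, 0.2205, 0.1957, 0.2003], E[r] = 1.3059, γ^t·E[r] = 0.952001, running G = 3.857351
t=4: π = [0.2025, 0.1821, 0.2197, 0.1961, 0.1995], E[r] = 1.3135, γ^t·E[r] = 0.861787, running G = 4.719138
t=5: π = [0.2024, 0.1818, 0.2199, 0.1962, 0.1997], E[r] = 1.3128, γ^t·E[r] = 0.775175, running G = 5.494314

G = 5.4943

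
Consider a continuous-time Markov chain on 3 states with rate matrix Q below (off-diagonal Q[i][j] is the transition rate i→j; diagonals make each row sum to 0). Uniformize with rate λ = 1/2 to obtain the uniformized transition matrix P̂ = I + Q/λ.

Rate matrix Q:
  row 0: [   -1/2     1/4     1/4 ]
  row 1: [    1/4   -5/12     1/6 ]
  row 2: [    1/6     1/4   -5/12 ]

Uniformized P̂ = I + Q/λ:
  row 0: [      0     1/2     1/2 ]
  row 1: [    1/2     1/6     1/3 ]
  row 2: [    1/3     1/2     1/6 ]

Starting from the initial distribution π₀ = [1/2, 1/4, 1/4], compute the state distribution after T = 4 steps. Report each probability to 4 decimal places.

t=0: π = [0.5000, 0.2500, 0.2500]
t=1: π = [0.2083, 0.4167, 0.3750]
t=2: π = [0.3333, 0.3611, 0.3056]
t=3: π = [0.2824, 0.3796, 0.3380]
t=4: π = [0.3025, 0.3735, 0.3241]

π = [0.3025, 0.3735, 0.3241]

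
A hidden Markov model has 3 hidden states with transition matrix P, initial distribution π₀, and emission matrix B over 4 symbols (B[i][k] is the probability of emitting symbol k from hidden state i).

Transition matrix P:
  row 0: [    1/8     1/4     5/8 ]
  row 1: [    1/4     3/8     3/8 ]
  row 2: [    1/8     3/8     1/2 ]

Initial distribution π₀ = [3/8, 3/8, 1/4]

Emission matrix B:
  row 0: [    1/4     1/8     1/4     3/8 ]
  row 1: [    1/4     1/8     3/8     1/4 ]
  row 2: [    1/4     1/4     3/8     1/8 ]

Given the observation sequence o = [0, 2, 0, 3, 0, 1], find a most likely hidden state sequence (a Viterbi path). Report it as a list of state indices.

path = [0, 2, 1, 0, 2, 2]

t=0: δ = [9.375e-02, 9.375e-02, 6.250e-02]  (obs o_0=0)
t=1: δ = [5.859e-03, 1.318e-02, 2.197e-02]  ψ = [1, 1, 0]  (obs o_1=2)
t=2: δ = [8.240e-04, 2.060e-03, 2.747e-03]  ψ = [1, 2, 2]  (obs o_2=0)
t=3: δ = [1.931e-04, 2.575e-04, 1.717e-04]  ψ = [1, 2, 2]  (obs o_3=3)
t=4: δ = [1.609e-05, 2.414e-05, 3.017e-05]  ψ = [1, 1, 0]  (obs o_4=0)
t=5: δ = [7.544e-07, 1.414e-06, 3.772e-06]  ψ = [1, 2, 2]  (obs o_5=1)
backtrack: best end state = 2; path = [0, 2, 1, 0, 2, 2]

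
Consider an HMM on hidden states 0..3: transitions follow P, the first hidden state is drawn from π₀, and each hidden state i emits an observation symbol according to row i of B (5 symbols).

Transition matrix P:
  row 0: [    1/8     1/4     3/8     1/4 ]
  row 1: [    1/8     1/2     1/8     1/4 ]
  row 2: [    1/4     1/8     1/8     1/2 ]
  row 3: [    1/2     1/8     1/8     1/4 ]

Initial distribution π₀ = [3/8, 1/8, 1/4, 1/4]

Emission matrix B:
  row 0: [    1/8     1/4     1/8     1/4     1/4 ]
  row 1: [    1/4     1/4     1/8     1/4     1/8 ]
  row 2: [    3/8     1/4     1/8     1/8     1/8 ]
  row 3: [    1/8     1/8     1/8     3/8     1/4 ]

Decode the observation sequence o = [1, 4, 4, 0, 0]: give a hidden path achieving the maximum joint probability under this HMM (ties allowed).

t=0: δ = [9.375e-02, 3.125e-02, 6.250e-02, 3.125e-02]  (obs o_0=1)
t=1: δ = [3.906e-03, 2.930e-03, 4.395e-03, 7.812e-03]  ψ = [2, 0, 0, 2]  (obs o_1=4)
t=2: δ = [9.766e-04, 1.831e-04, 1.831e-04, 5.493e-04]  ψ = [3, 1, 0, 2]  (obs o_2=4)
t=3: δ = [3.433e-05, 6.104e-05, 1.373e-04, 3.052e-05]  ψ = [3, 0, 0, 0]  (obs o_3=0)
t=4: δ = [4.292e-06, 7.629e-06, 6.437e-06, 8.583e-06]  ψ = [2, 1, 2, 2]  (obs o_4=0)
backtrack: best end state = 3; path = [2, 3, 0, 2, 3]

path = [2, 3, 0, 2, 3]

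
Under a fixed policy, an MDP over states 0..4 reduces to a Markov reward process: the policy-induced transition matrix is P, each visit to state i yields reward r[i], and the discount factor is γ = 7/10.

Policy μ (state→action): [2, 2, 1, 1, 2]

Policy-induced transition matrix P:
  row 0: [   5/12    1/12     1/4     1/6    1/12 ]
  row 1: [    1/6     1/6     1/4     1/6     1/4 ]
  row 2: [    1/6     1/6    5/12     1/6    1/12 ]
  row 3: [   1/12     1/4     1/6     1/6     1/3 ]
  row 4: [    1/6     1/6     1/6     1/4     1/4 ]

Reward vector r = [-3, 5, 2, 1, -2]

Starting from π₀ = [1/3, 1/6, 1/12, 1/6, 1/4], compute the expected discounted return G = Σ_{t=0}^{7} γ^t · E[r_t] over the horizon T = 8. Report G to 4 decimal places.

t=0: π = [0.3333, 0.1667, 0.0833, 0.1667, 0.2500], E[r] = -0.3333, γ^t·E[r] = -0.333333, running G = -0.333333
t=1: π = [0.2361, 0.1528, 0.2292, 0.1875, 0.1944], E[r] = 0.3125, γ^t·E[r] = 0.218750, running G = -0.114583
t=2: π = [0.2101, 0.1626, 0.2564, 0.1829, 0.1881], E[r] = 0.5023, γ^t·E[r] = 0.246134, running G = 0.131551
t=3: π = [0.2039, 0.1644, 0.2618, 0.1823, 0.1875], E[r] = 0.5411, γ^t·E[r] = 0.185610, running G = 0.317161
t=4: π = [0.2025, 0.1649, 0.2628, 0.1823, 0.1876], E[r] = 0.5497, γ^t·E[r] = 0.131994, running G = 0.449154
t=5: π = [0.2021, 0.1650, 0.2630, 0.1823, 0.1876], E[r] = 0.5516, γ^t·E[r] = 0.092712, running G = 0.541867
t=6: π = [0.2020, 0.1650, 0.2630, 0.1823, 0.1877], E[r] = 0.5520, γ^t·E[r] = 0.064947, running G = 0.606814
t=7: π = [0.2020, 0.1650, 0.2630, 0.1823, 0.1877], E[r] = 0.5521, γ^t·E[r] = 0.045470, running G = 0.652284

G = 0.6523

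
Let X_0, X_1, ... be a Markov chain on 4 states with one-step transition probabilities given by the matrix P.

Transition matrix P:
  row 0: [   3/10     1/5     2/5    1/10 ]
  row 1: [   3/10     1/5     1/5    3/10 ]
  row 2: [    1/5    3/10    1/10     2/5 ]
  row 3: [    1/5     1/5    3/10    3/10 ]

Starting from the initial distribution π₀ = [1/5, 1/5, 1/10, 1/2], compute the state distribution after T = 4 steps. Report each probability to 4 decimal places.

π = [0.2472, 0.2252, 0.2518, 0.2758]

t=0: π = [0.2000, 0.2000, 0.1000, 0.5000]
t=1: π = [0.2400, 0.2100, 0.2800, 0.2700]
t=2: π = [0.2450, 0.2280, 0.2470, 0.2800]
t=3: π = [0.2473, 0.2247, 0.2523, 0.2757]
t=4: π = [0.2472, 0.2252, 0.2518, 0.2758]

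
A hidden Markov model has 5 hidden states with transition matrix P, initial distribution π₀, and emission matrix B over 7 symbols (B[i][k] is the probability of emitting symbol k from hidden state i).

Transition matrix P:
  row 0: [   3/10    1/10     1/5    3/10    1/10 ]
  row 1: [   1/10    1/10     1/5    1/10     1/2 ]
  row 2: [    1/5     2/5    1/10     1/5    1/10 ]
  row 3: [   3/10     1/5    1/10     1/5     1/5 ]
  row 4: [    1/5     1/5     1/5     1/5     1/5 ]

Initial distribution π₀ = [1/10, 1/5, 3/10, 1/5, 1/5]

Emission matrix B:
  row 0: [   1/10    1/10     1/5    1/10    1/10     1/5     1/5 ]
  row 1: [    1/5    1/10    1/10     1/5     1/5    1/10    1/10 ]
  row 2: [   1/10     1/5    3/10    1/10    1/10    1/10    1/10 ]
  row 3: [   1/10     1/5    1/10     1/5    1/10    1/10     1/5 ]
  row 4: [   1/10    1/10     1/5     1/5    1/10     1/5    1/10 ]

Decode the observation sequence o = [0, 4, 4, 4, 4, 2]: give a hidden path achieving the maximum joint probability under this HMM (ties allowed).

path = [2, 1, 4, 2, 1, 4]

t=0: δ = [1.000e-02, 4.000e-02, 3.000e-02, 2.000e-02, 2.000e-02]  (obs o_0=0)
t=1: δ = [6.000e-04, 2.400e-03, 8.000e-04, 6.000e-04, 2.000e-03]  ψ = [2, 2, 1, 2, 1]  (obs o_1=4)
t=2: δ = [4.000e-05, 8.000e-05, 4.800e-05, 4.000e-05, 1.200e-04]  ψ = [4, 4, 1, 4, 1]  (obs o_2=4)
t=3: δ = [2.400e-06, 4.800e-06, 2.400e-06, 2.400e-06, 4.000e-06]  ψ = [4, 4, 4, 4, 1]  (obs o_3=4)
t=4: δ = [8.000e-08, 1.920e-07, 9.600e-08, 8.000e-08, 2.400e-07]  ψ = [4, 2, 1, 4, 1]  (obs o_4=4)
t=5: δ = [9.600e-09, 4.800e-09, 1.440e-08, 4.800e-09, 1.920e-08]  ψ = [4, 4, 4, 4, 1]  (obs o_5=2)
backtrack: best end state = 4; path = [2, 1, 4, 2, 1, 4]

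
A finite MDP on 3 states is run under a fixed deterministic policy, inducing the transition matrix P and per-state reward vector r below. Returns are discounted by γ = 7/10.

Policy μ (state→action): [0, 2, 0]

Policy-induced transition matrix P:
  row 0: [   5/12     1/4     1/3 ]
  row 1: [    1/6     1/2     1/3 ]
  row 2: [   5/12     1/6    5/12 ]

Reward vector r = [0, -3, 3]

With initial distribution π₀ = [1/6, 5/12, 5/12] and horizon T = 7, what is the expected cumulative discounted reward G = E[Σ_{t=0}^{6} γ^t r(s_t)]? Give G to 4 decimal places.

t=0: π = [0.1667, 0.4167, 0.4167], E[r] = 0.0000, γ^t·E[r] = 0.000000, running G = 0.000000
t=1: π = [0.3125, 0.3194, 0.3681], E[r] = 0.1458, γ^t·E[r] = 0.102083, running G = 0.102083
t=2: π = [0.3368, 0.2992, 0.3640], E[r] = 0.1944, γ^t·E[r] = 0.095278, running G = 0.197361
t=3: π = [0.3419, 0.2945, 0.3637], E[r] = 0.2076, γ^t·E[r] = 0.071210, running G = 0.268571
t=4: π = [0.3431, 0.2933, 0.3636], E[r] = 0.2110, γ^t·E[r] = 0.050658, running G = 0.319229
t=5: π = [0.3433, 0.2930, 0.3636], E[r] = 0.2118, γ^t·E[r] = 0.035603, running G = 0.354832
t=6: π = [0.3434, 0.2930, 0.3636], E[r] = 0.2121, γ^t·E[r] = 0.024947, running G = 0.379780

G = 0.3798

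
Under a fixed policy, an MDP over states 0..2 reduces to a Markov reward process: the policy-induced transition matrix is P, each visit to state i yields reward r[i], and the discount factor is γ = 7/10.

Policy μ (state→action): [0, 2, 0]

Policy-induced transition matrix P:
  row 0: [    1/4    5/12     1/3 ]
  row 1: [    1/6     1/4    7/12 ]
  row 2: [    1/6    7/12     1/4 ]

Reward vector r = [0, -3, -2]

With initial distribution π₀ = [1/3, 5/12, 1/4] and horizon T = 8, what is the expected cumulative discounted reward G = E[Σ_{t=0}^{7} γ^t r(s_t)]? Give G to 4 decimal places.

t=0: π = [0.3333, 0.4167, 0.2500], E[r] = -1.7500, γ^t·E[r] = -1.750000, running G = -1.750000
t=1: π = [0.1944, 0.3889, 0.4167], E[r] = -2.0000, γ^t·E[r] = -1.400000, running G = -3.150000
t=2: π = [0.1829, 0.4213, 0.3958], E[r] = -2.0556, γ^t·E[r] = -1.007222, running G = -4.157222
t=3: π = [0.1819, 0.4124, 0.4057], E[r] = -2.0486, γ^t·E[r] = -0.702674, running G = -4.859896
t=4: π = [0.1818, 0.4155, 0.4026], E[r] = -2.0519, γ^t·E[r] = -0.492659, running G = -5.352555
t=5: π = [0.1818, 0.4145, 0.4037], E[r] = -2.0509, γ^t·E[r] = -0.344691, running G = -5.697246
t=6: π = [0.1818, 0.4149, 0.4033], E[r] = -2.0512, γ^t·E[r] = -0.241324, running G = -5.938570
t=7: π = [0.1818, 0.4147, 0.4034], E[r] = -2.0511, γ^t·E[r] = -0.168918, running G = -6.107488

G = -6.1075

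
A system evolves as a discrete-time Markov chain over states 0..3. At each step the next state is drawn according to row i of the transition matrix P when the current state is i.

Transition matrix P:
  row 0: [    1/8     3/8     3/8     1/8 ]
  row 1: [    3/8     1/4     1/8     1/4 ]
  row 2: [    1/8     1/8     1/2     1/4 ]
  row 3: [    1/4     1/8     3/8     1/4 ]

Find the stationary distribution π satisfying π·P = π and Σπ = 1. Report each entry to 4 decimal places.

π = [0.2033, 0.2009, 0.3712, 0.2246]

Balance equations π_j = Σ_i π_i·P[i][j]:
  π_0 = 1/8·π_0 + 3/8·π_1 + 1/8·π_2 + 1/4·π_3
  π_1 = 3/8·π_0 + 1/4·π_1 + 1/8·π_2 + 1/8·π_3
  π_2 = 3/8·π_0 + 1/8·π_1 + 1/2·π_2 + 3/8·π_3
  normalize: π_0 + π_1 + π_2 + π_3 = 1
Solving the linear system gives exactly π = [86/423, 85/423, 157/423, 95/423].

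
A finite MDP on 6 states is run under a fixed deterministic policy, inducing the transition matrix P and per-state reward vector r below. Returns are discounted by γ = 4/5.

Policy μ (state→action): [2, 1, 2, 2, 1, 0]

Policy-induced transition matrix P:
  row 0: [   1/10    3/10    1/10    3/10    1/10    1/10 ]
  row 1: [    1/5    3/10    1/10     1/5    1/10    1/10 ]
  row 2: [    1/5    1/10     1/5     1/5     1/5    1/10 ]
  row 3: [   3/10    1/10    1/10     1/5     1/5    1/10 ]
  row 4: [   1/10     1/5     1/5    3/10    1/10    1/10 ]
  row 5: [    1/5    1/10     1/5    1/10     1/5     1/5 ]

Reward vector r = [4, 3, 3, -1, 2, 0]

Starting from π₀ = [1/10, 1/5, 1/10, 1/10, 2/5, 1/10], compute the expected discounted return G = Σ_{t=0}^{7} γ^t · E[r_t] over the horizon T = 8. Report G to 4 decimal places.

G = 7.6958

t=0: π = [0.1000, 0.2000, 0.1000, 0.1000, 0.4000, 0.1000], E[r] = 2.0000, γ^t·E[r] = 2.000000, running G = 2.000000
t=1: π = [0.1600, 0.2000, 0.1600, 0.2400, 0.1300, 0.1100], E[r] = 1.7400, γ^t·E[r] = 1.392000, running G = 3.392000
t=2: π = [0.1950, 0.1850, 0.1400, 0.2180, 0.1510, 0.1110], E[r] = 1.8390, γ^t·E[r] = 1.176960, running G = 4.568960
t=3: π = [0.1872, 0.1911, 0.1402, 0.2235, 0.1469, 0.1111], E[r] = 1.8130, γ^t·E[r] = 0.928256, running G = 5.497216
t=4: π = [0.1889, 0.1904, 0.1398, 0.2223, 0.1475, 0.1111], E[r] = 1.8189, γ^t·E[r] = 0.745034, running G = 6.242250
t=5: π = [0.1886, 0.1906, 0.1398, 0.2225, 0.1473, 0.1111], E[r] = 1.8178, γ^t·E[r] = 0.595659, running G = 6.837909
t=6: π = [0.1887, 0.1906, 0.1398, 0.2225, 0.1473, 0.1111], E[r] = 1.8181, γ^t·E[r] = 0.476594, running G = 7.314503
t=7: π = [0.1886, 0.1906, 0.1398, 0.2225, 0.1473, 0.1111], E[r] = 1.8180, γ^t·E[r] = 0.381265, running G = 7.695767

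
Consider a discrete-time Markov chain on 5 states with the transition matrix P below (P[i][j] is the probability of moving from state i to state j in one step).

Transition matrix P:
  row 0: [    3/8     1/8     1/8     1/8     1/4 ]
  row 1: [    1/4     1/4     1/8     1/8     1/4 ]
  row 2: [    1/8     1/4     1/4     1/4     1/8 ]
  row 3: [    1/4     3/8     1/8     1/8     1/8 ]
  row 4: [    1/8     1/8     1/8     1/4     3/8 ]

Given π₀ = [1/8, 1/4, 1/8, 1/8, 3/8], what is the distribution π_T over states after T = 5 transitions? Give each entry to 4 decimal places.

t=0: π = [0.1250, 0.2500, 0.1250, 0.1250, 0.3750]
t=1: π = [0.2031, 0.2031, 0.1406, 0.1875, 0.2656]
t=2: π = [0.2246, 0.2148, 0.1426, 0.1758, 0.2422]
t=3: π = [0.2300, 0.2136, 0.1428, 0.1731, 0.2405]
t=4: π = [0.2308, 0.2128, 0.1429, 0.1729, 0.2406]
t=5: π = [0.2309, 0.2127, 0.1429, 0.1729, 0.2406]

π = [0.2309, 0.2127, 0.1429, 0.1729, 0.2406]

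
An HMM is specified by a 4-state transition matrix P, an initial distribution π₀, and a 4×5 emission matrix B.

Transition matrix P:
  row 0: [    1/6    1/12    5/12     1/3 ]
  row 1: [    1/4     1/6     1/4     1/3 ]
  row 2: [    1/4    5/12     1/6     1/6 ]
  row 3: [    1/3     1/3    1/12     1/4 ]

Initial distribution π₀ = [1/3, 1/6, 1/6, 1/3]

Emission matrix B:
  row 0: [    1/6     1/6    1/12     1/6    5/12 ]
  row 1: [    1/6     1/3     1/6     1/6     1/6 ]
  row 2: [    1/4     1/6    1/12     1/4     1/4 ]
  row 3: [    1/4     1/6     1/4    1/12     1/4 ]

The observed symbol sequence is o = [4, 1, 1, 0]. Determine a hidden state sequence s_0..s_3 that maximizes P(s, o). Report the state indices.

t=0: δ = [1.389e-01, 2.778e-02, 4.167e-02, 8.333e-02]  (obs o_0=4)
t=1: δ = [4.630e-03, 9.259e-03, 9.645e-03, 7.716e-03]  ψ = [3, 3, 0, 0]  (obs o_1=1)
t=2: δ = [4.287e-04, 1.340e-03, 3.858e-04, 5.144e-04]  ψ = [3, 2, 1, 1]  (obs o_2=1)
t=3: δ = [5.582e-05, 3.721e-05, 8.372e-05, 1.116e-04]  ψ = [1, 1, 1, 1]  (obs o_3=0)
backtrack: best end state = 3; path = [0, 2, 1, 3]

path = [0, 2, 1, 3]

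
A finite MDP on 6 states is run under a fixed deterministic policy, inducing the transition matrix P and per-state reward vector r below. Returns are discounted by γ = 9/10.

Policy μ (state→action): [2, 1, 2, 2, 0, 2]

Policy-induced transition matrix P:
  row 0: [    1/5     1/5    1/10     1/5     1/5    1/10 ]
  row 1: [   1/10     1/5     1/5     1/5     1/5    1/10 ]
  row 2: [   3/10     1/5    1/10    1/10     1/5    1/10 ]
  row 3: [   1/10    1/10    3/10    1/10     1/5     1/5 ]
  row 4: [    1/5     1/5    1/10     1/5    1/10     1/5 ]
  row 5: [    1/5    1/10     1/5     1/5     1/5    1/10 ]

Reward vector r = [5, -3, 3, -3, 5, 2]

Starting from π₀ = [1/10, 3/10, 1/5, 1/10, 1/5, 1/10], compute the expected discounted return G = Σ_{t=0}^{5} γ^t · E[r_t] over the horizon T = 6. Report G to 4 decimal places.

G = 6.8216

t=0: π = [0.1000, 0.3000, 0.2000, 0.1000, 0.2000, 0.1000], E[r] = 1.1000, γ^t·E[r] = 1.100000, running G = 1.100000
t=1: π = [0.1800, 0.1800, 0.1600, 0.1700, 0.1800, 0.1300], E[r] = 1.4900, γ^t·E[r] = 1.341000, running G = 2.441000
t=2: π = [0.1810, 0.1700, 0.1650, 0.1670, 0.1820, 0.1350], E[r] = 1.5690, γ^t·E[r] = 1.270890, running G = 3.711890
t=3: π = [0.1828, 0.1698, 0.1639, 0.1668, 0.1818, 0.1349], E[r] = 1.5747, γ^t·E[r] = 1.147956, running G = 4.859846
t=4: π = [0.1827, 0.1698, 0.1638, 0.1669, 0.1818, 0.1349], E[r] = 1.5737, γ^t·E[r] = 1.032491, running G = 5.892338
t=5: π = [0.1827, 0.1698, 0.1639, 0.1669, 0.1818, 0.1349], E[r] = 1.5737, γ^t·E[r] = 0.929257, running G = 6.821595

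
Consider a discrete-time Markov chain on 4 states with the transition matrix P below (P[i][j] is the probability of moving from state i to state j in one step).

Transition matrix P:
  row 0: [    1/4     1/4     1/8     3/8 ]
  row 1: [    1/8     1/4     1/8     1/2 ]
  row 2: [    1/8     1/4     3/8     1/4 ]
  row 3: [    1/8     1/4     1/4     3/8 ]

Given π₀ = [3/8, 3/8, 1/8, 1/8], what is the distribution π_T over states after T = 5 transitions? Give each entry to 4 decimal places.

π = [0.1429, 0.2500, 0.2295, 0.3776]

t=0: π = [0.3750, 0.3750, 0.1250, 0.1250]
t=1: π = [0.1719, 0.2500, 0.1719, 0.4063]
t=2: π = [0.1465, 0.2500, 0.2188, 0.3848]
t=3: π = [0.1433, 0.2500, 0.2278, 0.3789]
t=4: π = [0.1429, 0.2500, 0.2293, 0.3778]
t=5: π = [0.1429, 0.2500, 0.2295, 0.3776]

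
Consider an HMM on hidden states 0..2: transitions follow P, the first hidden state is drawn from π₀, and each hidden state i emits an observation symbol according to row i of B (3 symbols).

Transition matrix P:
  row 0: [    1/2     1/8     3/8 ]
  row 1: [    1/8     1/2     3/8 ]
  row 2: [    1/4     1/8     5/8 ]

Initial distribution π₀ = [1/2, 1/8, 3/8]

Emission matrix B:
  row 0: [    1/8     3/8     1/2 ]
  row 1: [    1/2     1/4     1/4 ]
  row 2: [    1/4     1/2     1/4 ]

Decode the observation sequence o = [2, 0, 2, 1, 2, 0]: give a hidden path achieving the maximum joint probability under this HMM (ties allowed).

path = [0, 2, 2, 2, 2, 2]

t=0: δ = [2.500e-01, 3.125e-02, 9.375e-02]  (obs o_0=2)
t=1: δ = [1.562e-02, 1.562e-02, 2.344e-02]  ψ = [0, 0, 0]  (obs o_1=0)
t=2: δ = [3.906e-03, 1.953e-03, 3.662e-03]  ψ = [0, 1, 2]  (obs o_2=2)
t=3: δ = [7.324e-04, 2.441e-04, 1.144e-03]  ψ = [0, 1, 2]  (obs o_3=1)
t=4: δ = [1.831e-04, 3.576e-05, 1.788e-04]  ψ = [0, 2, 2]  (obs o_4=2)
t=5: δ = [1.144e-05, 1.144e-05, 2.794e-05]  ψ = [0, 0, 2]  (obs o_5=0)
backtrack: best end state = 2; path = [0, 2, 2, 2, 2, 2]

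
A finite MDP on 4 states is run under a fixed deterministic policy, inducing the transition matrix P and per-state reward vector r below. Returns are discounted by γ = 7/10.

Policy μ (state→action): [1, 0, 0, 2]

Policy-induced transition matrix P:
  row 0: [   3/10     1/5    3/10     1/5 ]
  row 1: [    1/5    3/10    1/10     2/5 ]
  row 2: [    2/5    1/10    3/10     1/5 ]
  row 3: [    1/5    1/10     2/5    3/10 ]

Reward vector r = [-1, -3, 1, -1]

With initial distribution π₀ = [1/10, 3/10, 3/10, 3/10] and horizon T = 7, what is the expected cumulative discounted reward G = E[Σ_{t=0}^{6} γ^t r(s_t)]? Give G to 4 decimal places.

G = -2.5560

t=0: π = [0.1000, 0.3000, 0.3000, 0.3000], E[r] = -1.0000, γ^t·E[r] = -1.000000, running G = -1.000000
t=1: π = [0.2700, 0.1700, 0.2700, 0.2900], E[r] = -0.8000, γ^t·E[r] = -0.560000, running G = -1.560000
t=2: π = [0.2810, 0.1610, 0.2950, 0.2630], E[r] = -0.7320, γ^t·E[r] = -0.358680, running G = -1.918680
t=3: π = [0.2871, 0.1603, 0.2941, 0.2585], E[r] = -0.7324, γ^t·E[r] = -0.251213, running G = -2.169893
t=4: π = [0.2875, 0.1608, 0.2938, 0.2579], E[r] = -0.7340, γ^t·E[r] = -0.176224, running G = -2.346117
t=5: π = [0.2875, 0.1609, 0.2936, 0.2579], E[r] = -0.7345, γ^t·E[r] = -0.123454, running G = -2.469571
t=6: π = [0.2875, 0.1609, 0.2936, 0.2580], E[r] = -0.7346, γ^t·E[r] = -0.086430, running G = -2.556001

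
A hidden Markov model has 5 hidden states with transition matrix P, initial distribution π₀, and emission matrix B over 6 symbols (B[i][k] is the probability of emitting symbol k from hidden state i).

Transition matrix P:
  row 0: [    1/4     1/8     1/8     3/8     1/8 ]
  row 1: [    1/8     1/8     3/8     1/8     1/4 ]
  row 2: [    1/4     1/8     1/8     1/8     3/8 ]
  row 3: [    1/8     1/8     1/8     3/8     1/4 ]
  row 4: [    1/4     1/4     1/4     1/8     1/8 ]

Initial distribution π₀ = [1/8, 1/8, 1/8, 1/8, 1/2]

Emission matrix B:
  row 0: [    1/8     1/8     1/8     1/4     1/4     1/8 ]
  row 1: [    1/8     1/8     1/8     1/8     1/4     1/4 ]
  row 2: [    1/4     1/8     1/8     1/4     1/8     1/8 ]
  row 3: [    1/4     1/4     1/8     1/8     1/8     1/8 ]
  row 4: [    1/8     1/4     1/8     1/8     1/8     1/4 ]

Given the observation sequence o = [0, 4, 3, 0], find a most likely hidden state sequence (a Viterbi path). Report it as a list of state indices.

t=0: δ = [1.562e-02, 1.562e-02, 3.125e-02, 3.125e-02, 6.250e-02]  (obs o_0=0)
t=1: δ = [3.906e-03, 3.906e-03, 1.953e-03, 1.465e-03, 1.465e-03]  ψ = [4, 4, 4, 3, 2]  (obs o_1=4)
t=2: δ = [2.441e-04, 6.104e-05, 3.662e-04, 1.831e-04, 1.221e-04]  ψ = [0, 0, 1, 0, 1]  (obs o_2=3)
t=3: δ = [1.144e-05, 5.722e-06, 1.144e-05, 2.289e-05, 1.717e-05]  ψ = [2, 2, 2, 0, 2]  (obs o_3=0)
backtrack: best end state = 3; path = [4, 0, 0, 3]

path = [4, 0, 0, 3]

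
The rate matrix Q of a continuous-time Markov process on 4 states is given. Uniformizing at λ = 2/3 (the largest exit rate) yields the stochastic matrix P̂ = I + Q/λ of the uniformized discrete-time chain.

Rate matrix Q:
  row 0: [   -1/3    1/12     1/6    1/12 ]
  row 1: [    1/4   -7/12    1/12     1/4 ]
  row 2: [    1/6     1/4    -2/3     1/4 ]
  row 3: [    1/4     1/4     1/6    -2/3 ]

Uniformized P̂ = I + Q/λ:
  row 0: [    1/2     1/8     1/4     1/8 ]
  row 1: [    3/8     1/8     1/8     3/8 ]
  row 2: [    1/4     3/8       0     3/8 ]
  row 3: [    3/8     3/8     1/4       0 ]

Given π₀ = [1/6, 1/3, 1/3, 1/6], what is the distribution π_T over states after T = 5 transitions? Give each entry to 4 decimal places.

π = [0.4031, 0.2192, 0.1778, 0.2000]

t=0: π = [0.1667, 0.3333, 0.3333, 0.1667]
t=1: π = [0.3542, 0.2500, 0.1250, 0.2708]
t=2: π = [0.4036, 0.2240, 0.1875, 0.1849]
t=3: π = [0.4020, 0.2181, 0.1751, 0.2048]
t=4: π = [0.4034, 0.2200, 0.1790, 0.1977]
t=5: π = [0.4031, 0.2192, 0.1778, 0.2000]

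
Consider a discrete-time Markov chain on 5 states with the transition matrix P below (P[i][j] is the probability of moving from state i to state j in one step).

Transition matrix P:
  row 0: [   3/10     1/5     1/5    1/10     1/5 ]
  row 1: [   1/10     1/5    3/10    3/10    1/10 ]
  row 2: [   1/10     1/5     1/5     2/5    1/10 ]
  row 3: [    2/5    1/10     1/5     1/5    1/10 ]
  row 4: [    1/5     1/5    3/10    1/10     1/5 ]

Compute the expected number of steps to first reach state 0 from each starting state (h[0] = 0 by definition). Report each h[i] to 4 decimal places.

h = [0.0000, 5.1646, 5.0376, 3.7676, 4.9012]

First-step conditioning: h[0] = 0; for i ≠ 0, h[i] = 1 + Σ_k P[i][k]·h[k].
  h[1] = 1 + 1/5·h[1] + 3/10·h[2] + 3/10·h[3] + 1/10·h[4]
  h[2] = 1 + 1/5·h[1] + 1/5·h[2] + 2/5·h[3] + 1/10·h[4]
  h[3] = 1 + 1/10·h[1] + 1/5·h[2] + 1/5·h[3] + 1/10·h[4]
  h[4] = 1 + 1/5·h[1] + 3/10·h[2] + 1/10·h[3] + 1/5·h[4]
Solving the 4×4 linear system over states ≠ 0 gives exactly h = [0, 5490/1063, 5355/1063, 4005/1063, 5210/1063] (h[0] = 0 is the target).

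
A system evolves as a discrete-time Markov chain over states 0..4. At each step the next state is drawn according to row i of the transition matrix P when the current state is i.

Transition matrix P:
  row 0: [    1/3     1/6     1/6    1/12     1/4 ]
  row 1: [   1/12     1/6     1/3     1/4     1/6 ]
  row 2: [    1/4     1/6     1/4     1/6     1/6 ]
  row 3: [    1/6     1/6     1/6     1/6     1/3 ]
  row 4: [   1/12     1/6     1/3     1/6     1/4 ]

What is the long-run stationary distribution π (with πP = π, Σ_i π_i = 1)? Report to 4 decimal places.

π = [0.1858, 0.1667, 0.2537, 0.1651, 0.2287]

Balance equations π_j = Σ_i π_i·P[i][j]:
  π_0 = 1/3·π_0 + 1/12·π_1 + 1/4·π_2 + 1/6·π_3 + 1/12·π_4
  π_1 = 1/6·π_0 + 1/6·π_1 + 1/6·π_2 + 1/6·π_3 + 1/6·π_4
  π_2 = 1/6·π_0 + 1/3·π_1 + 1/4·π_2 + 1/6·π_3 + 1/3·π_4
  π_3 = 1/12·π_0 + 1/4·π_1 + 1/6·π_2 + 1/6·π_3 + 1/6·π_4
  normalize: π_0 + π_1 + π_2 + π_3 + π_4 = 1
Solving the linear system gives exactly π = [181/974, 1/6, 1112/4383, 1447/8766, 2005/8766].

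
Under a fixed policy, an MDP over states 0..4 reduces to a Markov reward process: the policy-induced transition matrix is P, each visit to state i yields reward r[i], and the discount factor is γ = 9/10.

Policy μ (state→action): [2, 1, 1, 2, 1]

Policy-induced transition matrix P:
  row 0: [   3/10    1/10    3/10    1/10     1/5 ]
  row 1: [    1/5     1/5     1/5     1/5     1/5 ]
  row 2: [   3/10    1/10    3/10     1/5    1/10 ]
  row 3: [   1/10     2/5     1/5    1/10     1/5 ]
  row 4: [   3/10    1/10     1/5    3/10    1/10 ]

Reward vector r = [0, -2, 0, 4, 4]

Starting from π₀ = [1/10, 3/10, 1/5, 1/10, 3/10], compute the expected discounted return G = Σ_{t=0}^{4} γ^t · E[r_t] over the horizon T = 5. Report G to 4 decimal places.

G = 4.1699

t=0: π = [0.1000, 0.3000, 0.2000, 0.1000, 0.3000], E[r] = 1.0000, γ^t·E[r] = 1.000000, running G = 1.000000
t=1: π = [0.2500, 0.1600, 0.2300, 0.2100, 0.1500], E[r] = 1.1200, γ^t·E[r] = 1.008000, running G = 2.008000
t=2: π = [0.2420, 0.1790, 0.2480, 0.1690, 0.1620], E[r] = 0.9660, γ^t·E[r] = 0.782460, running G = 2.790460
t=3: π = [0.2483, 0.1686, 0.2490, 0.1751, 0.1590], E[r] = 0.9992, γ^t·E[r] = 0.728417, running G = 3.518877
t=4: π = [0.2481, 0.1694, 0.2497, 0.1736, 0.1592], E[r] = 0.9923, γ^t·E[r] = 0.651022, running G = 4.169899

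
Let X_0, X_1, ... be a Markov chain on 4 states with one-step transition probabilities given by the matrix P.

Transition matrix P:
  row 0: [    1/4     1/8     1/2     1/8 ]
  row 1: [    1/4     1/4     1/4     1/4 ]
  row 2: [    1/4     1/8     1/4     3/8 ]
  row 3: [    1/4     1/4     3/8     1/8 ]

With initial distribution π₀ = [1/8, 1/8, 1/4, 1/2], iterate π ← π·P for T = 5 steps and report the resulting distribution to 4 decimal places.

π = [0.2500, 0.1761, 0.3416, 0.2324]

t=0: π = [0.1250, 0.1250, 0.2500, 0.5000]
t=1: π = [0.2500, 0.2031, 0.3438, 0.2031]
t=2: π = [0.2500, 0.1758, 0.3379, 0.2363]
t=3: π = [0.2500, 0.1765, 0.3420, 0.2314]
t=4: π = [0.2500, 0.1760, 0.3414, 0.2326]
t=5: π = [0.2500, 0.1761, 0.3416, 0.2324]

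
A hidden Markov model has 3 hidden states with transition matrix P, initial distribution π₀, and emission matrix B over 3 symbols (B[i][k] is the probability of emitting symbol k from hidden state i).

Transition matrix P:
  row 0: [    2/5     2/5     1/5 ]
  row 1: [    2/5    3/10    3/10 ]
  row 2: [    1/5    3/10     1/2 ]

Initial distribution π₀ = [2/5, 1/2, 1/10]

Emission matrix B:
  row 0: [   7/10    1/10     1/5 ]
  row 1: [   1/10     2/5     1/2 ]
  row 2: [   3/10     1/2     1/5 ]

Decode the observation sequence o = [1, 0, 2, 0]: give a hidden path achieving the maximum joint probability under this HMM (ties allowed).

t=0: δ = [4.000e-02, 2.000e-01, 5.000e-02]  (obs o_0=1)
t=1: δ = [5.600e-02, 6.000e-03, 1.800e-02]  ψ = [1, 1, 1]  (obs o_1=0)
t=2: δ = [4.480e-03, 1.120e-02, 2.240e-03]  ψ = [0, 0, 0]  (obs o_2=2)
t=3: δ = [3.136e-03, 3.360e-04, 1.008e-03]  ψ = [1, 1, 1]  (obs o_3=0)
backtrack: best end state = 0; path = [1, 0, 1, 0]

path = [1, 0, 1, 0]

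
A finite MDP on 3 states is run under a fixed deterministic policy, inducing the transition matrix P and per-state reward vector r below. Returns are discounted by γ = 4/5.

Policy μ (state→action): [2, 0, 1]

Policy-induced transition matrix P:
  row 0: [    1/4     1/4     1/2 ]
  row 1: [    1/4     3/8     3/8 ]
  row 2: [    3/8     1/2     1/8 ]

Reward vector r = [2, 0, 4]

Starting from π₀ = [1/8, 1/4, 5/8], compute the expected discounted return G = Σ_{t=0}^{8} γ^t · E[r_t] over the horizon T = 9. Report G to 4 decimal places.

G = 8.8728

t=0: π = [0.1250, 0.2500, 0.6250], E[r] = 2.7500, γ^t·E[r] = 2.750000, running G = 2.750000
t=1: π = [0.3281, 0.4375, 0.2344], E[r] = 1.5938, γ^t·E[r] = 1.275000, running G = 4.025000
t=2: π = [0.2793, 0.3633, 0.3574], E[r] = 1.9883, γ^t·E[r] = 1.272500, running G = 5.297500
t=3: π = [0.2947, 0.3848, 0.3206], E[r] = 1.8716, γ^t·E[r] = 0.958250, running G = 6.255750
t=4: π = [0.2901, 0.3782, 0.3317], E[r] = 1.9069, γ^t·E[r] = 0.781075, running G = 7.036825
t=5: π = [0.2915, 0.3802, 0.3283], E[r] = 1.8963, γ^t·E[r] = 0.621368, running G = 7.658193
t=6: π = [0.2910, 0.3796, 0.3293], E[r] = 1.8995, γ^t·E[r] = 0.497937, running G = 8.156130
t=7: π = [0.2912, 0.3798, 0.3290], E[r] = 1.8985, γ^t·E[r] = 0.398146, running G = 8.554276
t=8: π = [0.2911, 0.3797, 0.3291], E[r] = 1.8988, γ^t·E[r] = 0.318566, running G = 8.872842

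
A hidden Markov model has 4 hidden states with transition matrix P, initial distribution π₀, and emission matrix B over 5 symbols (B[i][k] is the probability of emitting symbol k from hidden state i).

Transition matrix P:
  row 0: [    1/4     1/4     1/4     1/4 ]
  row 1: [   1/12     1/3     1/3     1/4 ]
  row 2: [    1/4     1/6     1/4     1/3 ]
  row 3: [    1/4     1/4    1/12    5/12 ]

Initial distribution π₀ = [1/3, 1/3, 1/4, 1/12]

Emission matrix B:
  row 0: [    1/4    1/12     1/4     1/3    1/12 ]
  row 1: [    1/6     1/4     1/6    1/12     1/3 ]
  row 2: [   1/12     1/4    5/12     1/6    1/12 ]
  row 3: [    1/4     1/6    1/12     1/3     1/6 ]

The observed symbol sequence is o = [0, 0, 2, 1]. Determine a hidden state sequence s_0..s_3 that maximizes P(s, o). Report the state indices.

path = [0, 0, 2, 2]

t=0: δ = [8.333e-02, 5.556e-02, 2.083e-02, 2.083e-02]  (obs o_0=0)
t=1: δ = [5.208e-03, 3.472e-03, 1.736e-03, 5.208e-03]  ψ = [0, 0, 0, 0]  (obs o_1=0)
t=2: δ = [3.255e-04, 2.170e-04, 5.425e-04, 1.808e-04]  ψ = [0, 0, 0, 3]  (obs o_2=2)
t=3: δ = [1.130e-05, 2.261e-05, 3.391e-05, 3.014e-05]  ψ = [2, 2, 2, 2]  (obs o_3=1)
backtrack: best end state = 2; path = [0, 0, 2, 2]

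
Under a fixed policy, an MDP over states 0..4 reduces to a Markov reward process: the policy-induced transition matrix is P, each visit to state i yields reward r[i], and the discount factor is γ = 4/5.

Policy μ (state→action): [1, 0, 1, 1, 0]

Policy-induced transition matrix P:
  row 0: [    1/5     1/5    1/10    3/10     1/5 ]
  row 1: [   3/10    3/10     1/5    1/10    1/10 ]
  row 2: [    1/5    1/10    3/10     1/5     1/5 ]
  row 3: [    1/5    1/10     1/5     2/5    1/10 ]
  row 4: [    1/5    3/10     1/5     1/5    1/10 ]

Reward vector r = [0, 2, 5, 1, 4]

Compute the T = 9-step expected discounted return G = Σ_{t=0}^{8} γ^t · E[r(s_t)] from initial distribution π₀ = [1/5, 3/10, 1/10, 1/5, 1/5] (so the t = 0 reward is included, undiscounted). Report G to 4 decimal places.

t=0: π = [0.2000, 0.3000, 0.1000, 0.2000, 0.2000], E[r] = 2.1000, γ^t·E[r] = 2.100000, running G = 2.100000
t=1: π = [0.2300, 0.2200, 0.1900, 0.2300, 0.1300], E[r] = 2.1400, γ^t·E[r] = 1.712000, running G = 3.812000
t=2: π = [0.2220, 0.1930, 0.1960, 0.2470, 0.1420], E[r] = 2.1810, γ^t·E[r] = 1.395840, running G = 5.207840
t=3: π = [0.2193, 0.1892, 0.1974, 0.2523, 0.1418], E[r] = 2.1849, γ^t·E[r] = 1.118669, running G = 6.326509
t=4: π = [0.2189, 0.1881, 0.1978, 0.2535, 0.1417], E[r] = 2.1855, γ^t·E[r] = 0.895164, running G = 7.221673
t=5: π = [0.2188, 0.1879, 0.1979, 0.2538, 0.1417], E[r] = 2.1856, γ^t·E[r] = 0.716182, running G = 7.937855
t=6: π = [0.2188, 0.1878, 0.1979, 0.2539, 0.1417], E[r] = 2.1856, γ^t·E[r] = 0.572953, running G = 8.510808
t=7: π = [0.2188, 0.1878, 0.1979, 0.2539, 0.1417], E[r] = 2.1856, γ^t·E[r] = 0.458364, running G = 8.969172
t=8: π = [0.2188, 0.1878, 0.1979, 0.2539, 0.1417], E[r] = 2.1856, γ^t·E[r] = 0.366691, running G = 9.335863

G = 9.3359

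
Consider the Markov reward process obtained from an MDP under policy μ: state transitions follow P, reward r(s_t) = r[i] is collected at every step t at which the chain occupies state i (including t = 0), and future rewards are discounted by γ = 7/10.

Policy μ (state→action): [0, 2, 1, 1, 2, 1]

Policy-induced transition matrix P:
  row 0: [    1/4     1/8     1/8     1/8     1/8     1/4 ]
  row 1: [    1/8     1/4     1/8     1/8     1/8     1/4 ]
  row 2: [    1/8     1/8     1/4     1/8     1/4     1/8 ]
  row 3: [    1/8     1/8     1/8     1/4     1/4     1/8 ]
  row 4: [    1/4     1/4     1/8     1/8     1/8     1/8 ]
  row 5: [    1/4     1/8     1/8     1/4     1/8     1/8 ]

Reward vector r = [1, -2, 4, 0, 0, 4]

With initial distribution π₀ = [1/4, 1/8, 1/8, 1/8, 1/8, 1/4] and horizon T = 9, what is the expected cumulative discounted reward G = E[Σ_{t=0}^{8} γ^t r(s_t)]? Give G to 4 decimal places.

G = 3.9615

t=0: π = [0.2500, 0.1250, 0.1250, 0.1250, 0.1250, 0.2500], E[r] = 1.5000, γ^t·E[r] = 1.500000, running G = 1.500000
t=1: π = [0.2031, 0.1563, 0.1406, 0.1719, 0.1563, 0.1719], E[r] = 1.1406, γ^t·E[r] = 0.798438, running G = 2.298438
t=2: π = [0.1914, 0.1641, 0.1426, 0.1680, 0.1641, 0.1699], E[r] = 1.1133, γ^t·E[r] = 0.545508, running G = 2.843945
t=3: π = [0.1907, 0.1660, 0.1428, 0.1672, 0.1638, 0.1694], E[r] = 1.1077, γ^t·E[r] = 0.379929, running G = 3.223875
t=4: π = [0.1905, 0.1662, 0.1429, 0.1671, 0.1638, 0.1696], E[r] = 1.1078, γ^t·E[r] = 0.265980, running G = 3.489855
t=5: π = [0.1905, 0.1662, 0.1429, 0.1671, 0.1637, 0.1696], E[r] = 1.1078, γ^t·E[r] = 0.186183, running G = 3.676037
t=6: π = [0.1905, 0.1662, 0.1429, 0.1671, 0.1637, 0.1696], E[r] = 1.1078, γ^t·E[r] = 0.130328, running G = 3.806366
t=7: π = [0.1905, 0.1662, 0.1429, 0.1671, 0.1637, 0.1696], E[r] = 1.1078, γ^t·E[r] = 0.091230, running G = 3.897595
t=8: π = [0.1905, 0.1662, 0.1429, 0.1671, 0.1637, 0.1696], E[r] = 1.1078, γ^t·E[r] = 0.063861, running G = 3.961456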